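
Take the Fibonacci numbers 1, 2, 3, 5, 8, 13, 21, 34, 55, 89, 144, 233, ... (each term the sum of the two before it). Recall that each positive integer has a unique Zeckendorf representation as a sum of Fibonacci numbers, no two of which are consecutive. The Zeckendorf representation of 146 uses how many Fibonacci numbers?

2

146: greatest Fibonacci not exceeding it is 144, leaving 2
2: greatest Fibonacci not exceeding it is 2, leaving 0
146 = 144 + 2, which has 2 terms.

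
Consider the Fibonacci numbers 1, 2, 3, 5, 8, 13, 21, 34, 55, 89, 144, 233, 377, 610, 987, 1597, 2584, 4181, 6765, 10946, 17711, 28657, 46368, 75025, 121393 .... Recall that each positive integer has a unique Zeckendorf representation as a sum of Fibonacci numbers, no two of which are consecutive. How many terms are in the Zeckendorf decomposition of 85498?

take 75025 (≤ 85498); 85498 − 75025 = 10473
take 6765 (≤ 10473); 10473 − 6765 = 3708
take 2584 (≤ 3708); 3708 − 2584 = 1124
take 987 (≤ 1124); 1124 − 987 = 137
take 89 (≤ 137); 137 − 89 = 48
take 34 (≤ 48); 48 − 34 = 14
take 13 (≤ 14); 14 − 13 = 1
take 1 (≤ 1); 1 − 1 = 0
85498 = 75025 + 6765 + 2584 + 987 + 89 + 34 + 13 + 1, which has 8 terms.

8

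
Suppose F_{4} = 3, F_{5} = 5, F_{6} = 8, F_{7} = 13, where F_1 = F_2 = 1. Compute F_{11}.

89

By the addition formula F_{m+n} = F_m F_{n+1} + F_{m−1} F_n with m=7, n=4: F_{11} = 13·5 + 8·3 = 65 + 24 = 89.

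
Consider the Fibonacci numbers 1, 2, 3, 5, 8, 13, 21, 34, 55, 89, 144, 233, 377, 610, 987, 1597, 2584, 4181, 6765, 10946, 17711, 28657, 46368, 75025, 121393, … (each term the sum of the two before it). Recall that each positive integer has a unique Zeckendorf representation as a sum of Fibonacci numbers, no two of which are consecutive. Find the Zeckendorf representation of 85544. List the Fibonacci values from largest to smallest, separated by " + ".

75025 + 6765 + 2584 + 987 + 144 + 34 + 5

Repeatedly subtract the largest Fibonacci number that fits:
85544: greatest Fibonacci not exceeding it is 75025, leaving 10519
10519: greatest Fibonacci not exceeding it is 6765, leaving 3754
3754: greatest Fibonacci not exceeding it is 2584, leaving 1170
1170: greatest Fibonacci not exceeding it is 987, leaving 183
183: greatest Fibonacci not exceeding it is 144, leaving 39
39: greatest Fibonacci not exceeding it is 34, leaving 5
5: greatest Fibonacci not exceeding it is 5, leaving 0
So 85544 = 75025 + 6765 + 2584 + 987 + 144 + 34 + 5, with no two terms consecutive in the sequence.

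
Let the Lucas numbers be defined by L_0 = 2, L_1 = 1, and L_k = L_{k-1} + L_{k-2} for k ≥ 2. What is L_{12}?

322

Iterating the recurrence up to L_{4} = 7 and L_{3} = 4:
L_{5} = L_{4} + L_{3} = 7 + 4 = 11
L_{6} = L_{5} + L_{4} = 11 + 7 = 18
L_{7} = L_{6} + L_{5} = 18 + 11 = 29
L_{8} = L_{7} + L_{6} = 29 + 18 = 47
L_{9} = L_{8} + L_{7} = 47 + 29 = 76
L_{10} = L_{9} + L_{8} = 76 + 47 = 123
L_{11} = L_{10} + L_{9} = 123 + 76 = 199
L_{12} = L_{11} + L_{10} = 199 + 123 = 322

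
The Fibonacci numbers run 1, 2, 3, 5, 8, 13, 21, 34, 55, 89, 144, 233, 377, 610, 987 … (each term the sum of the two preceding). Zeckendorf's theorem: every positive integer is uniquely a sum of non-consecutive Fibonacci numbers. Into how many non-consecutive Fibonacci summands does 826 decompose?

Greedily peel off the largest Fibonacci term at each step:
826 − 610 = 216
216 − 144 = 72
72 − 55 = 17
17 − 13 = 4
4 − 3 = 1
1 − 1 = 0
826 = 610 + 144 + 55 + 13 + 3 + 1, which has 6 terms.

6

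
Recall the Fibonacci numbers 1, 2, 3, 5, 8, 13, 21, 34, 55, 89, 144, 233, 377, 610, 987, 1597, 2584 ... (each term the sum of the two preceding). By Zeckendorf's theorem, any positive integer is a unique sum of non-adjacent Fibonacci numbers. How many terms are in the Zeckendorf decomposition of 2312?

Greedy algorithm:
subtract 1597 from 2312: 715 remains
subtract 610 from 715: 105 remains
subtract 89 from 105: 16 remains
subtract 13 from 16: 3 remains
subtract 3 from 3: 0 remains
2312 = 1597 + 610 + 89 + 13 + 3, which has 5 terms.

5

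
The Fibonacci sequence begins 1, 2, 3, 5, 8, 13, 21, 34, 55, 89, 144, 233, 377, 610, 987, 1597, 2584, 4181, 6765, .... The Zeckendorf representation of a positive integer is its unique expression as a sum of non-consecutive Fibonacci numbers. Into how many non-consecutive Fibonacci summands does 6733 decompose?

Repeatedly subtract the largest Fibonacci number that fits:
4181 ≤ 6733 < 6765, so take 4181; remainder 2552
1597 ≤ 2552 < 2584, so take 1597; remainder 955
610 ≤ 955 < 987, so take 610; remainder 345
233 ≤ 345 < 377, so take 233; remainder 112
89 ≤ 112 < 144, so take 89; remainder 23
21 ≤ 23 < 34, so take 21; remainder 2
2 ≤ 2 < 3, so take 2; remainder 0
6733 = 4181 + 1597 + 610 + 233 + 89 + 21 + 2, which has 7 terms.

7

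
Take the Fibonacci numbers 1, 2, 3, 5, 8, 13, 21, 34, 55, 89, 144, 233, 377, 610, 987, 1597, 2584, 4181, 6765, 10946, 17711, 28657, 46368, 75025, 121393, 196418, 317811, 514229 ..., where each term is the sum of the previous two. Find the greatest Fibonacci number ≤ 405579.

317811

317811 ≤ 405579 < 514229, so the largest Fibonacci number not exceeding 405579 is 317811.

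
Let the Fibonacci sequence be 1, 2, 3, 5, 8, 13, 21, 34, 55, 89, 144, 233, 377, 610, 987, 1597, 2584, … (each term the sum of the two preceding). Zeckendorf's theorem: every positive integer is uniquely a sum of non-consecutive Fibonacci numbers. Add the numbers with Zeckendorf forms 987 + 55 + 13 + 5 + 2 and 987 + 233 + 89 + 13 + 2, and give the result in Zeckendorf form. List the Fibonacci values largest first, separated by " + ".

The two numbers are 1062 and 1324, so their sum is 2386.
subtract 1597 from 2386: 789 remains
subtract 610 from 789: 179 remains
subtract 144 from 179: 35 remains
subtract 34 from 35: 1 remains
subtract 1 from 1: 0 remains

1597 + 610 + 144 + 34 + 1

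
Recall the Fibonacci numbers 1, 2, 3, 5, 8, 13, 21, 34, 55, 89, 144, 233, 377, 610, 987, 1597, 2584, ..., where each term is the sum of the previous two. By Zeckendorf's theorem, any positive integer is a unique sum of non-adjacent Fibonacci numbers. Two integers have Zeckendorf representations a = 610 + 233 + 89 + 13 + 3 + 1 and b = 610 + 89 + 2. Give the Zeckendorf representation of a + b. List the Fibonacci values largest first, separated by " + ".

The two numbers are 949 and 701, so their sum is 1650.
1650: greatest Fibonacci not exceeding it is 1597, leaving 53
53: greatest Fibonacci not exceeding it is 34, leaving 19
19: greatest Fibonacci not exceeding it is 13, leaving 6
6: greatest Fibonacci not exceeding it is 5, leaving 1
1: greatest Fibonacci not exceeding it is 1, leaving 0

1597 + 34 + 13 + 5 + 1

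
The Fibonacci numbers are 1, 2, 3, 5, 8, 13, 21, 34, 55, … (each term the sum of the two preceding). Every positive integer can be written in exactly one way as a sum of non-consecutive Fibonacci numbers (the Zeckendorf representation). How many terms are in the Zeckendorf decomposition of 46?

4

Greedy algorithm:
subtract 34 from 46: 12 remains
subtract 8 from 12: 4 remains
subtract 3 from 4: 1 remains
subtract 1 from 1: 0 remains
46 = 34 + 8 + 3 + 1, which has 4 terms.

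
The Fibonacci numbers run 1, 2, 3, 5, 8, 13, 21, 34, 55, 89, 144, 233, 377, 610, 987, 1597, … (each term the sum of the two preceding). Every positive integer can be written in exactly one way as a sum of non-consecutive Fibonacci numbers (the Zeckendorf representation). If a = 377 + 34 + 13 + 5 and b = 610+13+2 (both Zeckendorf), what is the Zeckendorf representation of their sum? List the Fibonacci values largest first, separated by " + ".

The two numbers are 429 and 625, so their sum is 1054.
Greedily peel off the largest Fibonacci term at each step:
subtract 987 from 1054: 67 remains
subtract 55 from 67: 12 remains
subtract 8 from 12: 4 remains
subtract 3 from 4: 1 remains
subtract 1 from 1: 0 remains

987 + 55 + 8 + 3 + 1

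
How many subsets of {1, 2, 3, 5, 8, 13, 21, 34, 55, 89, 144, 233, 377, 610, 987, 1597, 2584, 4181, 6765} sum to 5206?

Starting from the Zeckendorf form and repeatedly splitting a term F_k into F_{k−1} + F_{k−2} (when neither is already used) reaches every representation.
5206 = 4181+987+34+3+1 = 4181+987+21+13+3+1 = 4181+610+377+34+3+1 = 4181+987+21+8+5+3+1 = … (20 more), for 24 in all.

24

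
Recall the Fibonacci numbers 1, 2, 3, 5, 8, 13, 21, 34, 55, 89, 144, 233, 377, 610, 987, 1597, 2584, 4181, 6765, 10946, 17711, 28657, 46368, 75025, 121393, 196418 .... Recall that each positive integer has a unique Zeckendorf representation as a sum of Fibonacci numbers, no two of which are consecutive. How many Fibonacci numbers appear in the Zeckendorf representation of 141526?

8

Repeatedly subtract the largest Fibonacci number that fits:
take 121393 (≤ 141526); 141526 − 121393 = 20133
take 17711 (≤ 20133); 20133 − 17711 = 2422
take 1597 (≤ 2422); 2422 − 1597 = 825
take 610 (≤ 825); 825 − 610 = 215
take 144 (≤ 215); 215 − 144 = 71
take 55 (≤ 71); 71 − 55 = 16
take 13 (≤ 16); 16 − 13 = 3
take 3 (≤ 3); 3 − 3 = 0
141526 = 121393 + 17711 + 1597 + 610 + 144 + 55 + 13 + 3, which has 8 terms.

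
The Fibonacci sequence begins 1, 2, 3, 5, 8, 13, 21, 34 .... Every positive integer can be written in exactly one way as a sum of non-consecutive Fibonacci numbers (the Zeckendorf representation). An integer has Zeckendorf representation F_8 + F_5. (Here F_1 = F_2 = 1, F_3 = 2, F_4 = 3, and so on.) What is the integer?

26

F_8 + F_5 = 21 + 5 = 26.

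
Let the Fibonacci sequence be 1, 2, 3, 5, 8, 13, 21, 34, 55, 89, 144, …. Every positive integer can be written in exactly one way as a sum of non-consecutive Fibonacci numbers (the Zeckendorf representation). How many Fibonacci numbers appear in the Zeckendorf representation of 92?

2

89 ≤ 92 < 144, so take 89; remainder 3
3 ≤ 3 < 5, so take 3; remainder 0
92 = 89 + 3, which has 2 terms.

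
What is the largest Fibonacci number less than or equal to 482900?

317811

317811 ≤ 482900 < 514229, so the largest Fibonacci number not exceeding 482900 is 317811.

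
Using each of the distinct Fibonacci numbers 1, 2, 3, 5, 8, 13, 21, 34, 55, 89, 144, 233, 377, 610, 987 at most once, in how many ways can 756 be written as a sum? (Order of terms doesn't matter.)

Starting from the Zeckendorf form and repeatedly splitting a term F_k into F_{k−1} + F_{k−2} (when neither is already used) reaches every representation.
756 = 610+144+2 = 610+89+55+2 = 377+233+144+2 = 610+89+34+21+2 = … (6 more), for 10 in all.

10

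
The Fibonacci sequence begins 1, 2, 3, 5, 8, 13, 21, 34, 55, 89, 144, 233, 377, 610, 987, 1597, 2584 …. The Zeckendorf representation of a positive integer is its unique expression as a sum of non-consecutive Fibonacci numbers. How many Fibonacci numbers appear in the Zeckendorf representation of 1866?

4

subtract 1597 from 1866: 269 remains
subtract 233 from 269: 36 remains
subtract 34 from 36: 2 remains
subtract 2 from 2: 0 remains
1866 = 1597 + 233 + 34 + 2, which has 4 terms.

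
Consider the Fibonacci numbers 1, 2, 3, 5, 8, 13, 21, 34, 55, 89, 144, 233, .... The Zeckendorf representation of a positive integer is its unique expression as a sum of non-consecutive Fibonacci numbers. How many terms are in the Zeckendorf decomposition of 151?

Greedy algorithm:
151 − 144 = 7
7 − 5 = 2
2 − 2 = 0
151 = 144 + 5 + 2, which has 3 terms.

3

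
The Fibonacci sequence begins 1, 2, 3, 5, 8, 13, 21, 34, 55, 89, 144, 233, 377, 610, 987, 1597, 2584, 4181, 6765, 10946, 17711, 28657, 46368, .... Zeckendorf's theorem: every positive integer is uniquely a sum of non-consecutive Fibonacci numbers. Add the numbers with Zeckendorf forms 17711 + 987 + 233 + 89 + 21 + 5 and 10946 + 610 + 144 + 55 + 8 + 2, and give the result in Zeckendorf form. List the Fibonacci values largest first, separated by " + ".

28657 + 1597 + 377 + 144 + 34 + 2

The two numbers are 19046 and 11765, so their sum is 30811.
subtract 28657 from 30811: 2154 remains
subtract 1597 from 2154: 557 remains
subtract 377 from 557: 180 remains
subtract 144 from 180: 36 remains
subtract 34 from 36: 2 remains
subtract 2 from 2: 0 remains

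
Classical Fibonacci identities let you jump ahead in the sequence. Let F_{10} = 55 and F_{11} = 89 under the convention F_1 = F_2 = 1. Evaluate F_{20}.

By the doubling identity F_{2k} = F_k(2F_{k+1} − F_k): F_{20} = 55·(2·89 − 55) = 55·123 = 6765.

6765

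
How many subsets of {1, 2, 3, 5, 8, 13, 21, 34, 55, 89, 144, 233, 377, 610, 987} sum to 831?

14

Starting from the Zeckendorf form and repeatedly splitting a term F_k into F_{k−1} + F_{k−2} (when neither is already used) reaches every representation.
831 = 610+144+55+21+1 = 610+144+55+13+8+1 = 377+233+144+55+21+1 = 610+144+55+13+5+3+1 = 610+144+34+21+13+8+1 = … (9 more), for 14 in all.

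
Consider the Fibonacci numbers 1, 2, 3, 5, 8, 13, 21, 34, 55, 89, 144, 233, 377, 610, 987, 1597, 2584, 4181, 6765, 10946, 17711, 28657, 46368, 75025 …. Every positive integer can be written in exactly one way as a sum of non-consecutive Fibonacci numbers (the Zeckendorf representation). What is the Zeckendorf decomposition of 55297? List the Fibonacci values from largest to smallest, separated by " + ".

46368 + 6765 + 1597 + 377 + 144 + 34 + 8 + 3 + 1

Repeatedly subtract the largest Fibonacci number that fits:
subtract 46368 from 55297: 8929 remains
subtract 6765 from 8929: 2164 remains
subtract 1597 from 2164: 567 remains
subtract 377 from 567: 190 remains
subtract 144 from 190: 46 remains
subtract 34 from 46: 12 remains
subtract 8 from 12: 4 remains
subtract 3 from 4: 1 remains
subtract 1 from 1: 0 remains
So 55297 = 46368 + 6765 + 1597 + 377 + 144 + 34 + 8 + 3 + 1, with no two terms consecutive in the sequence.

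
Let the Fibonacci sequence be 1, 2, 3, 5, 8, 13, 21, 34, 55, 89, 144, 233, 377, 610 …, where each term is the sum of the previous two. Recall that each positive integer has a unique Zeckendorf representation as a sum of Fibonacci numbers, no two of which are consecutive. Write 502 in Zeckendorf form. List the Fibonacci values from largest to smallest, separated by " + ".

377 + 89 + 34 + 2

Greedy algorithm:
take 377 (≤ 502); 502 − 377 = 125
take 89 (≤ 125); 125 − 89 = 36
take 34 (≤ 36); 36 − 34 = 2
take 2 (≤ 2); 2 − 2 = 0
So 502 = 377 + 89 + 34 + 2, with no two terms consecutive in the sequence.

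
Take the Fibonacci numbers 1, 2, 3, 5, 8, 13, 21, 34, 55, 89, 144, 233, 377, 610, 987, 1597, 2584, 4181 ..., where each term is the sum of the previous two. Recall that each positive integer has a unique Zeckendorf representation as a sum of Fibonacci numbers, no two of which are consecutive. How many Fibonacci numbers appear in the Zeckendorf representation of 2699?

4

2699: greatest Fibonacci not exceeding it is 2584, leaving 115
115: greatest Fibonacci not exceeding it is 89, leaving 26
26: greatest Fibonacci not exceeding it is 21, leaving 5
5: greatest Fibonacci not exceeding it is 5, leaving 0
2699 = 2584 + 89 + 21 + 5, which has 4 terms.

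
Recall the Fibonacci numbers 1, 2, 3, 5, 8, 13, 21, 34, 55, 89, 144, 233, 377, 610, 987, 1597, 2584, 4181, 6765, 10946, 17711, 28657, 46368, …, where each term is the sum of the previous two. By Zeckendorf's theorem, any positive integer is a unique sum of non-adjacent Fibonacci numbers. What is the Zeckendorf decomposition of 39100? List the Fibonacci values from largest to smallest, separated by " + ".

28657 + 6765 + 2584 + 987 + 89 + 13 + 5

Greedily peel off the largest Fibonacci term at each step:
39100 − 28657 = 10443
10443 − 6765 = 3678
3678 − 2584 = 1094
1094 − 987 = 107
107 − 89 = 18
18 − 13 = 5
5 − 5 = 0
So 39100 = 28657 + 6765 + 2584 + 987 + 89 + 13 + 5, with no two terms consecutive in the sequence.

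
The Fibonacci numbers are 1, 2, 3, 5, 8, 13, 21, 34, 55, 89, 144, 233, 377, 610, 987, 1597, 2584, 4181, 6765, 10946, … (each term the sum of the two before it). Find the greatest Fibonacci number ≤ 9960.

6765 ≤ 9960 < 10946, so the largest Fibonacci number not exceeding 9960 is 6765.

6765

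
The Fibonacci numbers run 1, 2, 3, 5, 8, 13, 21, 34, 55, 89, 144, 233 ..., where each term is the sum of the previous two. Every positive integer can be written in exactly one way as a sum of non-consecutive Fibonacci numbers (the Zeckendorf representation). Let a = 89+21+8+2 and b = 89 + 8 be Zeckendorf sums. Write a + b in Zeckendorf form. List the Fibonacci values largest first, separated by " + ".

The two numbers are 120 and 97, so their sum is 217.
Greedily peel off the largest Fibonacci term at each step:
subtract 144 from 217: 73 remains
subtract 55 from 73: 18 remains
subtract 13 from 18: 5 remains
subtract 5 from 5: 0 remains

144 + 55 + 13 + 5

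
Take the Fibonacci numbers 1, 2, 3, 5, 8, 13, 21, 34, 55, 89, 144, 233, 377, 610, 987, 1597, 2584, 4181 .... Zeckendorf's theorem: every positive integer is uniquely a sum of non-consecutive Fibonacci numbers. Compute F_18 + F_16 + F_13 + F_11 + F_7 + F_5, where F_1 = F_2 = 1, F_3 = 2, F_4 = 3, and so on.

F_18 + F_16 + F_13 + F_11 + F_7 + F_5 = 2584 + 987 + 233 + 89 + 13 + 5 = 3911.

3911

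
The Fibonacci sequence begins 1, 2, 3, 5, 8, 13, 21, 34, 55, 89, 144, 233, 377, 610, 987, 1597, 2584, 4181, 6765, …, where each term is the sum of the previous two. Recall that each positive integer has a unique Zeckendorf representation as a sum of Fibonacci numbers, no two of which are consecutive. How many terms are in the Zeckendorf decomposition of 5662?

7

5662: greatest Fibonacci not exceeding it is 4181, leaving 1481
1481: greatest Fibonacci not exceeding it is 987, leaving 494
494: greatest Fibonacci not exceeding it is 377, leaving 117
117: greatest Fibonacci not exceeding it is 89, leaving 28
28: greatest Fibonacci not exceeding it is 21, leaving 7
7: greatest Fibonacci not exceeding it is 5, leaving 2
2: greatest Fibonacci not exceeding it is 2, leaving 0
5662 = 4181 + 987 + 377 + 89 + 21 + 5 + 2, which has 7 terms.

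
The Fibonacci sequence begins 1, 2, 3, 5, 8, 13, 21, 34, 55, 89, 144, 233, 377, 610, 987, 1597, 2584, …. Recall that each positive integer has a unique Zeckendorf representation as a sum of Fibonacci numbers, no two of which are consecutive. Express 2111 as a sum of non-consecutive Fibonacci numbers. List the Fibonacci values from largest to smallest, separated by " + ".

1597 ≤ 2111 < 2584, so take 1597; remainder 514
377 ≤ 514 < 610, so take 377; remainder 137
89 ≤ 137 < 144, so take 89; remainder 48
34 ≤ 48 < 55, so take 34; remainder 14
13 ≤ 14 < 21, so take 13; remainder 1
1 ≤ 1 < 2, so take 1; remainder 0
So 2111 = 1597 + 377 + 89 + 34 + 13 + 1, with no two terms consecutive in the sequence.

1597 + 377 + 89 + 34 + 13 + 1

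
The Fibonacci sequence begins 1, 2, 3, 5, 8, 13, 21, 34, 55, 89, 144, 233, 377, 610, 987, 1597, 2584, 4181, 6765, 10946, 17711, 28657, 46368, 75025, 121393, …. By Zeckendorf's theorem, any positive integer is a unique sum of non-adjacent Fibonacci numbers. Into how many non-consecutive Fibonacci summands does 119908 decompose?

8

Greedily peel off the largest Fibonacci term at each step:
119908 − 75025 = 44883
44883 − 28657 = 16226
16226 − 10946 = 5280
5280 − 4181 = 1099
1099 − 987 = 112
112 − 89 = 23
23 − 21 = 2
2 − 2 = 0
119908 = 75025 + 28657 + 10946 + 4181 + 987 + 89 + 21 + 2, which has 8 terms.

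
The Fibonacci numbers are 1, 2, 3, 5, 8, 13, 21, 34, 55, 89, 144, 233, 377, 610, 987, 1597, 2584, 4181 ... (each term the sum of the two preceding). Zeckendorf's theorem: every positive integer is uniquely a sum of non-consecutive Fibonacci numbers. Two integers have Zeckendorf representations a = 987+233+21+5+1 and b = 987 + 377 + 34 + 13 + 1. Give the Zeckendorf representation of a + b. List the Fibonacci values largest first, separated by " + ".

The two numbers are 1247 and 1412, so their sum is 2659.
2659 − 2584 = 75
75 − 55 = 20
20 − 13 = 7
7 − 5 = 2
2 − 2 = 0

2584 + 55 + 13 + 5 + 2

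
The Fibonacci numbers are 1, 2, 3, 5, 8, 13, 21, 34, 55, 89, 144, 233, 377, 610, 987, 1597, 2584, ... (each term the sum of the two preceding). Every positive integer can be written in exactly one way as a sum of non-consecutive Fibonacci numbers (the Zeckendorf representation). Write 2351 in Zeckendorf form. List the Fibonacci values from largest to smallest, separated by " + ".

1597 + 610 + 144

take 1597 (≤ 2351); 2351 − 1597 = 754
take 610 (≤ 754); 754 − 610 = 144
take 144 (≤ 144); 144 − 144 = 0
So 2351 = 1597 + 610 + 144, with no two terms consecutive in the sequence.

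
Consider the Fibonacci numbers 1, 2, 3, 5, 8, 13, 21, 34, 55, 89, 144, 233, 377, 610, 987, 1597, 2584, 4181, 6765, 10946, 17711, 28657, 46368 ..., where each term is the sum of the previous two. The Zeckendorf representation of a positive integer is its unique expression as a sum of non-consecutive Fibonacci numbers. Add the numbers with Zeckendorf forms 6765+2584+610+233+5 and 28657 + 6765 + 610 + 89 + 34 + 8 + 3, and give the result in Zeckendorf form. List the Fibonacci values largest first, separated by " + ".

The two numbers are 10197 and 36166, so their sum is 46363.
28657 ≤ 46363 < 46368, so take 28657; remainder 17706
10946 ≤ 17706 < 17711, so take 10946; remainder 6760
4181 ≤ 6760 < 6765, so take 4181; remainder 2579
1597 ≤ 2579 < 2584, so take 1597; remainder 982
610 ≤ 982 < 987, so take 610; remainder 372
233 ≤ 372 < 377, so take 233; remainder 139
89 ≤ 139 < 144, so take 89; remainder 50
34 ≤ 50 < 55, so take 34; remainder 16
13 ≤ 16 < 21, so take 13; remainder 3
3 ≤ 3 < 5, so take 3; remainder 0

28657 + 10946 + 4181 + 1597 + 610 + 233 + 89 + 34 + 13 + 3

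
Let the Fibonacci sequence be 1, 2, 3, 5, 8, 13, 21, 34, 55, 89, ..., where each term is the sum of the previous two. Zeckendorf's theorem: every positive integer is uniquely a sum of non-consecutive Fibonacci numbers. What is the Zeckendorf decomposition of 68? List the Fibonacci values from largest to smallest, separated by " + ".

68: greatest Fibonacci not exceeding it is 55, leaving 13
13: greatest Fibonacci not exceeding it is 13, leaving 0
So 68 = 55 + 13, with no two terms consecutive in the sequence.

55 + 13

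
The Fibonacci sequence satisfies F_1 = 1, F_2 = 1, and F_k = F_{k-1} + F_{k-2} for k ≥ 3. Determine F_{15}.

610

Iterating the recurrence up to F_{11} = 89 and F_{10} = 55:
F_{12} = F_{11} + F_{10} = 89 + 55 = 144
F_{13} = F_{12} + F_{11} = 144 + 89 = 233
F_{14} = F_{13} + F_{12} = 233 + 144 = 377
F_{15} = F_{14} + F_{13} = 377 + 233 = 610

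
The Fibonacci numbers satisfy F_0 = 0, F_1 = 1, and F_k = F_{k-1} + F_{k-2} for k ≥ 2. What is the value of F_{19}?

4181

Iterating the recurrence up to F_{11} = 89 and F_{10} = 55:
F_{12} = F_{11} + F_{10} = 89 + 55 = 144
F_{13} = F_{12} + F_{11} = 144 + 89 = 233
F_{14} = F_{13} + F_{12} = 233 + 144 = 377
F_{15} = F_{14} + F_{13} = 377 + 233 = 610
F_{16} = F_{15} + F_{14} = 610 + 377 = 987
F_{17} = F_{16} + F_{15} = 987 + 610 = 1597
F_{18} = F_{17} + F_{16} = 1597 + 987 = 2584
F_{19} = F_{18} + F_{17} = 2584 + 1597 = 4181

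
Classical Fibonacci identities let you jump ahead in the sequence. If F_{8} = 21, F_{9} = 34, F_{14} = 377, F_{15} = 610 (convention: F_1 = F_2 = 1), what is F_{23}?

28657

By the addition formula F_{m+n} = F_m F_{n+1} + F_{m−1} F_n with m=15, n=8: F_{23} = 610·34 + 377·21 = 20740 + 7917 = 28657.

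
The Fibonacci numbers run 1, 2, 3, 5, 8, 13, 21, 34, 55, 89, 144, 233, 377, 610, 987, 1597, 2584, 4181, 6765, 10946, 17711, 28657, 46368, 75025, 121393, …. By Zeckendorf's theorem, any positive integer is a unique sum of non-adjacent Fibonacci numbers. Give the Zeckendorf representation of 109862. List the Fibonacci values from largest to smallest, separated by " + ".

75025 + 28657 + 4181 + 1597 + 377 + 21 + 3 + 1

Greedily peel off the largest Fibonacci term at each step:
largest Fibonacci ≤ 109862 is 75025; 109862 − 75025 = 34837
largest Fibonacci ≤ 34837 is 28657; 34837 − 28657 = 6180
largest Fibonacci ≤ 6180 is 4181; 6180 − 4181 = 1999
largest Fibonacci ≤ 1999 is 1597; 1999 − 1597 = 402
largest Fibonacci ≤ 402 is 377; 402 − 377 = 25
largest Fibonacci ≤ 25 is 21; 25 − 21 = 4
largest Fibonacci ≤ 4 is 3; 4 − 3 = 1
largest Fibonacci ≤ 1 is 1; 1 − 1 = 0
So 109862 = 75025 + 28657 + 4181 + 1597 + 377 + 21 + 3 + 1, with no two terms consecutive in the sequence.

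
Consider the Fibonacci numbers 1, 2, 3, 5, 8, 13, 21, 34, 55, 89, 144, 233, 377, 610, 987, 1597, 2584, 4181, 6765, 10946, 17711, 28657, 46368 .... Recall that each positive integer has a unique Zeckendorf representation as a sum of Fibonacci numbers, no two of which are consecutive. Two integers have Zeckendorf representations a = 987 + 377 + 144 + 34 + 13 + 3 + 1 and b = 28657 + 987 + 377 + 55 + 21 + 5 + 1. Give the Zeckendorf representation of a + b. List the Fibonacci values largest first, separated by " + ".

28657 + 2584 + 377 + 34 + 8 + 2

The two numbers are 1559 and 30103, so their sum is 31662.
subtract 28657 from 31662: 3005 remains
subtract 2584 from 3005: 421 remains
subtract 377 from 421: 44 remains
subtract 34 from 44: 10 remains
subtract 8 from 10: 2 remains
subtract 2 from 2: 0 remains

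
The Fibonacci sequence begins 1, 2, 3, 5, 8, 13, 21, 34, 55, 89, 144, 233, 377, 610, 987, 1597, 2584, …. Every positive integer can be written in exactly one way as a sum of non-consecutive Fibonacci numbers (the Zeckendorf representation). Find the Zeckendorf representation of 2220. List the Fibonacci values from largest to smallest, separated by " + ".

largest Fibonacci ≤ 2220 is 1597; 2220 − 1597 = 623
largest Fibonacci ≤ 623 is 610; 623 − 610 = 13
largest Fibonacci ≤ 13 is 13; 13 − 13 = 0
So 2220 = 1597 + 610 + 13, with no two terms consecutive in the sequence.

1597 + 610 + 13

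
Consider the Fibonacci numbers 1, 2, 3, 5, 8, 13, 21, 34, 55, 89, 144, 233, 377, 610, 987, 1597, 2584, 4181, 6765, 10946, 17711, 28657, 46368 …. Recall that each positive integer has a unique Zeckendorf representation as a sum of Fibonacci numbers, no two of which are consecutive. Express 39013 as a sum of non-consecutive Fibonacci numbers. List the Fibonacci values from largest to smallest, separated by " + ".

28657 + 6765 + 2584 + 987 + 13 + 5 + 2

Repeatedly subtract the largest Fibonacci number that fits:
take 28657 (≤ 39013); 39013 − 28657 = 10356
take 6765 (≤ 10356); 10356 − 6765 = 3591
take 2584 (≤ 3591); 3591 − 2584 = 1007
take 987 (≤ 1007); 1007 − 987 = 20
take 13 (≤ 20); 20 − 13 = 7
take 5 (≤ 7); 7 − 5 = 2
take 2 (≤ 2); 2 − 2 = 0
So 39013 = 28657 + 6765 + 2584 + 987 + 13 + 5 + 2, with no two terms consecutive in the sequence.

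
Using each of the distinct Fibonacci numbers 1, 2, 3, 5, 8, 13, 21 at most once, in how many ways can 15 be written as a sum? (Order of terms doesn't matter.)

Each representation comes from the Zeckendorf form by replacing some F_k with F_{k−1} + F_{k−2} where possible.
15 = 13+2 = 8+5+2 — 2 representations.

2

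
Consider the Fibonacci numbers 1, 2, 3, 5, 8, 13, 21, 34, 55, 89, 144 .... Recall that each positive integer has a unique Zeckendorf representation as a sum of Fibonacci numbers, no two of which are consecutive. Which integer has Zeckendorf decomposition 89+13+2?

104

89+13+2 = 104.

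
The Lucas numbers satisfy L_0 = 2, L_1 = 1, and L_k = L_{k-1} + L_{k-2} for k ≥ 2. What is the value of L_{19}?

Iterating the recurrence up to L_{12} = 322 and L_{11} = 199:
L_{13} = L_{12} + L_{11} = 322 + 199 = 521
L_{14} = L_{13} + L_{12} = 521 + 322 = 843
L_{15} = L_{14} + L_{13} = 843 + 521 = 1364
L_{16} = L_{15} + L_{14} = 1364 + 843 = 2207
L_{17} = L_{16} + L_{15} = 2207 + 1364 = 3571
L_{18} = L_{17} + L_{16} = 3571 + 2207 = 5778
L_{19} = L_{18} + L_{17} = 5778 + 3571 = 9349

9349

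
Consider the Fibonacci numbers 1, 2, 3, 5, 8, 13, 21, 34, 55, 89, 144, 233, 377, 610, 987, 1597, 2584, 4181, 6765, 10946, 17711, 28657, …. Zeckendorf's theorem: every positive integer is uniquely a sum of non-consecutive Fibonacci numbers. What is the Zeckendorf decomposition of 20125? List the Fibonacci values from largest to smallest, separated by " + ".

largest Fibonacci ≤ 20125 is 17711; 20125 − 17711 = 2414
largest Fibonacci ≤ 2414 is 1597; 2414 − 1597 = 817
largest Fibonacci ≤ 817 is 610; 817 − 610 = 207
largest Fibonacci ≤ 207 is 144; 207 − 144 = 63
largest Fibonacci ≤ 63 is 55; 63 − 55 = 8
largest Fibonacci ≤ 8 is 8; 8 − 8 = 0
So 20125 = 17711 + 1597 + 610 + 144 + 55 + 8, with no two terms consecutive in the sequence.

17711 + 1597 + 610 + 144 + 55 + 8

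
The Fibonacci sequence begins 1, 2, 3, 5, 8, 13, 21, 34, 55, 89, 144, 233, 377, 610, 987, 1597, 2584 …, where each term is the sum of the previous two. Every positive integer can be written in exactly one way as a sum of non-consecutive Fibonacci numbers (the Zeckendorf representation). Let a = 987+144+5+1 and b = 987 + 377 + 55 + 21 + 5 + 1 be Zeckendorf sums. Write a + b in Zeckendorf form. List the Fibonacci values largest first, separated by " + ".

The two numbers are 1137 and 1446, so their sum is 2583.
largest Fibonacci ≤ 2583 is 1597; 2583 − 1597 = 986
largest Fibonacci ≤ 986 is 610; 986 − 610 = 376
largest Fibonacci ≤ 376 is 233; 376 − 233 = 143
largest Fibonacci ≤ 143 is 89; 143 − 89 = 54
largest Fibonacci ≤ 54 is 34; 54 − 34 = 20
largest Fibonacci ≤ 20 is 13; 20 − 13 = 7
largest Fibonacci ≤ 7 is 5; 7 − 5 = 2
largest Fibonacci ≤ 2 is 2; 2 − 2 = 0

1597 + 610 + 233 + 89 + 34 + 13 + 5 + 2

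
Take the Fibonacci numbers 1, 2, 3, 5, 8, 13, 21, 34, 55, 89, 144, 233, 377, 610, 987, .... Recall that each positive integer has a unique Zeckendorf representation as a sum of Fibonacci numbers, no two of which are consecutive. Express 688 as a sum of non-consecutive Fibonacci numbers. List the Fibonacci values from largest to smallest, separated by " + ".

688 − 610 = 78
78 − 55 = 23
23 − 21 = 2
2 − 2 = 0
So 688 = 610 + 55 + 21 + 2, with no two terms consecutive in the sequence.

610 + 55 + 21 + 2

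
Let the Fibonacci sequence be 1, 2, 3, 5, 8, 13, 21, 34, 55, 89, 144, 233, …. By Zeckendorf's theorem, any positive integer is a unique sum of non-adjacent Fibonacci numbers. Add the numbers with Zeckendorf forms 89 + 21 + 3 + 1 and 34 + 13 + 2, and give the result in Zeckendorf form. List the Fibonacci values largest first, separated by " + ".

144 + 13 + 5 + 1

The two numbers are 114 and 49, so their sum is 163.
largest Fibonacci ≤ 163 is 144; 163 − 144 = 19
largest Fibonacci ≤ 19 is 13; 19 − 13 = 6
largest Fibonacci ≤ 6 is 5; 6 − 5 = 1
largest Fibonacci ≤ 1 is 1; 1 − 1 = 0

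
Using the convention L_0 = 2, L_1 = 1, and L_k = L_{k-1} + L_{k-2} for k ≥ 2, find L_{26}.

Iterating the recurrence up to L_{20} = 15127 and L_{19} = 9349:
L_{21} = L_{20} + L_{19} = 15127 + 9349 = 24476
L_{22} = L_{21} + L_{20} = 24476 + 15127 = 39603
L_{23} = L_{22} + L_{21} = 39603 + 24476 = 64079
L_{24} = L_{23} + L_{22} = 64079 + 39603 = 103682
L_{25} = L_{24} + L_{23} = 103682 + 64079 = 167761
L_{26} = L_{25} + L_{24} = 167761 + 103682 = 271443

271443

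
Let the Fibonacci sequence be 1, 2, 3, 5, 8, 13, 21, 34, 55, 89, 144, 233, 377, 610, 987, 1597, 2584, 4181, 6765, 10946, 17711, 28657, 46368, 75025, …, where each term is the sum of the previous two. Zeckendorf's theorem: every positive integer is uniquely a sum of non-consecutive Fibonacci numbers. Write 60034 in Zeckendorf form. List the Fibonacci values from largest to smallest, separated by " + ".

46368 + 10946 + 2584 + 89 + 34 + 13

60034: greatest Fibonacci not exceeding it is 46368, leaving 13666
13666: greatest Fibonacci not exceeding it is 10946, leaving 2720
2720: greatest Fibonacci not exceeding it is 2584, leaving 136
136: greatest Fibonacci not exceeding it is 89, leaving 47
47: greatest Fibonacci not exceeding it is 34, leaving 13
13: greatest Fibonacci not exceeding it is 13, leaving 0
So 60034 = 46368 + 10946 + 2584 + 89 + 34 + 13, with no two terms consecutive in the sequence.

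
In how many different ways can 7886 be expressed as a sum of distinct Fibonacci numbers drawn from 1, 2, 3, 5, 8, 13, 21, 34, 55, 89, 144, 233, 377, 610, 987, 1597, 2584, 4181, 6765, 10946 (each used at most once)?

Each representation comes from the Zeckendorf form by replacing some F_k with F_{k−1} + F_{k−2} where possible.
7886 = 6765+987+89+34+8+3 = 6765+987+89+34+8+2+1 = 6765+987+89+21+13+8+3 = 6765+610+377+89+34+8+3 = … (68 more), for 72 in all.

72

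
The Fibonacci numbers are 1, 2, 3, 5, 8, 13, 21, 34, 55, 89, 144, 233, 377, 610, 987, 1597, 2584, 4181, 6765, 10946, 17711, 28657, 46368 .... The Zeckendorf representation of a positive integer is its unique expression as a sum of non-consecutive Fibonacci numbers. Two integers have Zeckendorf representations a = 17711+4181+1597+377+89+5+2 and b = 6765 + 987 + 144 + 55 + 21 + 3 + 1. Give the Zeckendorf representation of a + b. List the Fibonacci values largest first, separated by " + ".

The two numbers are 23962 and 7976, so their sum is 31938.
take 28657 (≤ 31938); 31938 − 28657 = 3281
take 2584 (≤ 3281); 3281 − 2584 = 697
take 610 (≤ 697); 697 − 610 = 87
take 55 (≤ 87); 87 − 55 = 32
take 21 (≤ 32); 32 − 21 = 11
take 8 (≤ 11); 11 − 8 = 3
take 3 (≤ 3); 3 − 3 = 0

28657 + 2584 + 610 + 55 + 21 + 8 + 3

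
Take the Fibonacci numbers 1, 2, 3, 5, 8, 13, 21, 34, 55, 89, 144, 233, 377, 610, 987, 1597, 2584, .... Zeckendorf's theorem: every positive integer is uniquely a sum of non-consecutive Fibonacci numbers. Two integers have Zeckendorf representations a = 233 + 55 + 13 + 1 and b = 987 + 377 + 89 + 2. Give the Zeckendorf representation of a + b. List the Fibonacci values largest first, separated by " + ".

1597 + 144 + 13 + 3

The two numbers are 302 and 1455, so their sum is 1757.
subtract 1597 from 1757: 160 remains
subtract 144 from 160: 16 remains
subtract 13 from 16: 3 remains
subtract 3 from 3: 0 remains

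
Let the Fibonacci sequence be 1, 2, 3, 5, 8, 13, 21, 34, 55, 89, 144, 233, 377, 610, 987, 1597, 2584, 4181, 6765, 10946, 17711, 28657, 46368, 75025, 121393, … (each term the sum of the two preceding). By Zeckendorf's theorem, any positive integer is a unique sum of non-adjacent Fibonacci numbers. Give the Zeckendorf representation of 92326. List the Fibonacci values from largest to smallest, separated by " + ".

75025 + 10946 + 4181 + 1597 + 377 + 144 + 55 + 1

Greedily peel off the largest Fibonacci term at each step:
largest Fibonacci ≤ 92326 is 75025; 92326 − 75025 = 17301
largest Fibonacci ≤ 17301 is 10946; 17301 − 10946 = 6355
largest Fibonacci ≤ 6355 is 4181; 6355 − 4181 = 2174
largest Fibonacci ≤ 2174 is 1597; 2174 − 1597 = 577
largest Fibonacci ≤ 577 is 377; 577 − 377 = 200
largest Fibonacci ≤ 200 is 144; 200 − 144 = 56
largest Fibonacci ≤ 56 is 55; 56 − 55 = 1
largest Fibonacci ≤ 1 is 1; 1 − 1 = 0
So 92326 = 75025 + 10946 + 4181 + 1597 + 377 + 144 + 55 + 1, with no two terms consecutive in the sequence.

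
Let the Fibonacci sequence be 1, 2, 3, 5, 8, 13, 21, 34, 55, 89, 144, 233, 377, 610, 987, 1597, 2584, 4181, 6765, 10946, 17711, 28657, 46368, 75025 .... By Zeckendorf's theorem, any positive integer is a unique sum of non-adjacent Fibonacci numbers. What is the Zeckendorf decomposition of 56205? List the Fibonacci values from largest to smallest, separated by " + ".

46368 + 6765 + 2584 + 377 + 89 + 21 + 1

46368 ≤ 56205 < 75025, so take 46368; remainder 9837
6765 ≤ 9837 < 10946, so take 6765; remainder 3072
2584 ≤ 3072 < 4181, so take 2584; remainder 488
377 ≤ 488 < 610, so take 377; remainder 111
89 ≤ 111 < 144, so take 89; remainder 22
21 ≤ 22 < 34, so take 21; remainder 1
1 ≤ 1 < 2, so take 1; remainder 0
So 56205 = 46368 + 6765 + 2584 + 377 + 89 + 21 + 1, with no two terms consecutive in the sequence.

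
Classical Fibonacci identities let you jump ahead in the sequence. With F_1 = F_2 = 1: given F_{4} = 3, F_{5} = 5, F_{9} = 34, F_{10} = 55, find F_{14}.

By the addition formula F_{m+n} = F_m F_{n+1} + F_{m−1} F_n with m=10, n=4: F_{14} = 55·5 + 34·3 = 275 + 102 = 377.

377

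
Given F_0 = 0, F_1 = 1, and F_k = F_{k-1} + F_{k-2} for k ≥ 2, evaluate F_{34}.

Iterating the recurrence up to F_{29} = 514229 and F_{28} = 317811:
F_{30} = F_{29} + F_{28} = 514229 + 317811 = 832040
F_{31} = F_{30} + F_{29} = 832040 + 514229 = 1346269
F_{32} = F_{31} + F_{30} = 1346269 + 832040 = 2178309
F_{33} = F_{32} + F_{31} = 2178309 + 1346269 = 3524578
F_{34} = F_{33} + F_{32} = 3524578 + 2178309 = 5702887

5702887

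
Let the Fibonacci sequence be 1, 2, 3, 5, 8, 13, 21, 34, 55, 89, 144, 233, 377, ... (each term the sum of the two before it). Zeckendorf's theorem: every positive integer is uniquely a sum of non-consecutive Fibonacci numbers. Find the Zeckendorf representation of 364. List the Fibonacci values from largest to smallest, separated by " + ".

233 ≤ 364 < 377, so take 233; remainder 131
89 ≤ 131 < 144, so take 89; remainder 42
34 ≤ 42 < 55, so take 34; remainder 8
8 ≤ 8 < 13, so take 8; remainder 0
So 364 = 233 + 89 + 34 + 8, with no two terms consecutive in the sequence.

233 + 89 + 34 + 8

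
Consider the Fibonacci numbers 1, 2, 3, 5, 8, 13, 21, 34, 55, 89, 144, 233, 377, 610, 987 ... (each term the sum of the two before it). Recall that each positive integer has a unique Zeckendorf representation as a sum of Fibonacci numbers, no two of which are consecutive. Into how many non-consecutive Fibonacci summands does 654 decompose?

4

610 ≤ 654 < 987, so take 610; remainder 44
34 ≤ 44 < 55, so take 34; remainder 10
8 ≤ 10 < 13, so take 8; remainder 2
2 ≤ 2 < 3, so take 2; remainder 0
654 = 610 + 34 + 8 + 2, which has 4 terms.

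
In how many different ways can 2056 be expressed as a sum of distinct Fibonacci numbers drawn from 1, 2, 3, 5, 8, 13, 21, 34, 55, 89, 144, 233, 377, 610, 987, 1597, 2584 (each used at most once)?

Starting from the Zeckendorf form and repeatedly splitting a term F_k into F_{k−1} + F_{k−2} (when neither is already used) reaches every representation.
2056 = 1597+377+55+21+5+1 = 1597+377+55+21+3+2+1 = 1597+377+55+13+8+5+1 = 1597+233+144+55+21+5+1 = 987+610+377+55+21+5+1 = … (23 more), for 28 in all.

28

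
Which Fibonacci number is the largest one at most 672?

610 ≤ 672 < 987, so the largest Fibonacci number not exceeding 672 is 610.

610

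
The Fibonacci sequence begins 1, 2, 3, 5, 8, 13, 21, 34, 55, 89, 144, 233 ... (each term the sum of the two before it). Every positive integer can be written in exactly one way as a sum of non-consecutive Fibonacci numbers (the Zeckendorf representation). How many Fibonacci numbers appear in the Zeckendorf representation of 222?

4

144 ≤ 222 < 233, so take 144; remainder 78
55 ≤ 78 < 89, so take 55; remainder 23
21 ≤ 23 < 34, so take 21; remainder 2
2 ≤ 2 < 3, so take 2; remainder 0
222 = 144 + 55 + 21 + 2, which has 4 terms.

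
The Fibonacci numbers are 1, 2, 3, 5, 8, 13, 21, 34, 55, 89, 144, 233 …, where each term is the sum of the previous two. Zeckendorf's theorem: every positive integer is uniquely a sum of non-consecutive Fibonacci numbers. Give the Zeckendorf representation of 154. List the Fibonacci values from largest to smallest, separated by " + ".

144 + 8 + 2

Greedy algorithm:
154 − 144 = 10
10 − 8 = 2
2 − 2 = 0
So 154 = 144 + 8 + 2, with no two terms consecutive in the sequence.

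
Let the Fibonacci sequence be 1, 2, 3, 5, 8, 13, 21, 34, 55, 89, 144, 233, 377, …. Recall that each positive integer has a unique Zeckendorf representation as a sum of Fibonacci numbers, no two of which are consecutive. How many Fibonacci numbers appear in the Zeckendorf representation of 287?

233 ≤ 287 < 377, so take 233; remainder 54
34 ≤ 54 < 55, so take 34; remainder 20
13 ≤ 20 < 21, so take 13; remainder 7
5 ≤ 7 < 8, so take 5; remainder 2
2 ≤ 2 < 3, so take 2; remainder 0
287 = 233 + 34 + 13 + 5 + 2, which has 5 terms.

5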